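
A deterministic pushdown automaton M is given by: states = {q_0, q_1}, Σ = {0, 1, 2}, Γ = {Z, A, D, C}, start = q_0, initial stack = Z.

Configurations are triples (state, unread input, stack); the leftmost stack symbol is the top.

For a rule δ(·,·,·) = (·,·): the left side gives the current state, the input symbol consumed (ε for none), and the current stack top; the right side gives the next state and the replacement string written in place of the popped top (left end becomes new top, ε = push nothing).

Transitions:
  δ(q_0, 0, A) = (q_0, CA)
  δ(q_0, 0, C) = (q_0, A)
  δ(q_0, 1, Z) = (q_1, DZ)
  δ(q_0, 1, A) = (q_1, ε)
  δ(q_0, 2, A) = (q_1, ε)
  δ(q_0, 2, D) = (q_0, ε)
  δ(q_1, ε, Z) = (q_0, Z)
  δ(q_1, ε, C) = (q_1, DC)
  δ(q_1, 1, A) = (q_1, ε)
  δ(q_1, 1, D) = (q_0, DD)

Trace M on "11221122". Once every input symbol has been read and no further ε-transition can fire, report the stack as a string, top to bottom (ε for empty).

Z

(q_0, 11221122, Z)
  read 1, top Z: go to q_1, push DZ → (q_1, 1221122, DZ)
  read 1, top D: go to q_0, push DD → (q_0, 221122, DDZ)
  read 2, top D: go to q_0, push ε → (q_0, 21122, DZ)
  read 2, top D: go to q_0, push ε → (q_0, 1122, Z)
  read 1, top Z: go to q_1, push DZ → (q_1, 122, DZ)
  read 1, top D: go to q_0, push DD → (q_0, 22, DDZ)
  read 2, top D: go to q_0, push ε → (q_0, 2, DZ)
  read 2, top D: go to q_0, push ε → (q_0, ε, Z)
All input consumed in state q_0 with stack Z.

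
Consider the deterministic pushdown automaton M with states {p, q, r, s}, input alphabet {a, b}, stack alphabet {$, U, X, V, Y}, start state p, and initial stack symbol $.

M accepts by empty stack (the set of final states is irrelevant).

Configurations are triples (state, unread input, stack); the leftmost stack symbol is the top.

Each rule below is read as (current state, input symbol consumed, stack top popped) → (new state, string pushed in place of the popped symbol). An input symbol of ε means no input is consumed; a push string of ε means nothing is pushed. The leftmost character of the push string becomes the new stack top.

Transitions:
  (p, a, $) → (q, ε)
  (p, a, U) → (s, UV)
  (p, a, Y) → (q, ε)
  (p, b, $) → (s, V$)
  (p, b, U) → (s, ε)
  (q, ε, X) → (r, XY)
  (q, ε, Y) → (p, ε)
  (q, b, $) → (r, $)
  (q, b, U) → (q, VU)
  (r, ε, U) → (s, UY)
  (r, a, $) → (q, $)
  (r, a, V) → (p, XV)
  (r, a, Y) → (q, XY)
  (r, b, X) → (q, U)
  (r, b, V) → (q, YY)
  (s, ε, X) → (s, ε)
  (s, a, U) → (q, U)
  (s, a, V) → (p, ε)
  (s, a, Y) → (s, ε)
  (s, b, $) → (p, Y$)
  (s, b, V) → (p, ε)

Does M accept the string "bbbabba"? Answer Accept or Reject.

(p, bbbabba, $)
  read b, top $: go to s, push V$ → (s, bbabba, V$)
  read b, top V: go to p, push ε → (p, babba, $)
  read b, top $: go to s, push V$ → (s, abba, V$)
  read a, top V: go to p, push ε → (p, bba, $)
  read b, top $: go to s, push V$ → (s, ba, V$)
  read b, top V: go to p, push ε → (p, a, $)
  read a, top $: go to q, push ε → (q, ε, ε)
All input consumed and the stack is empty.

Accept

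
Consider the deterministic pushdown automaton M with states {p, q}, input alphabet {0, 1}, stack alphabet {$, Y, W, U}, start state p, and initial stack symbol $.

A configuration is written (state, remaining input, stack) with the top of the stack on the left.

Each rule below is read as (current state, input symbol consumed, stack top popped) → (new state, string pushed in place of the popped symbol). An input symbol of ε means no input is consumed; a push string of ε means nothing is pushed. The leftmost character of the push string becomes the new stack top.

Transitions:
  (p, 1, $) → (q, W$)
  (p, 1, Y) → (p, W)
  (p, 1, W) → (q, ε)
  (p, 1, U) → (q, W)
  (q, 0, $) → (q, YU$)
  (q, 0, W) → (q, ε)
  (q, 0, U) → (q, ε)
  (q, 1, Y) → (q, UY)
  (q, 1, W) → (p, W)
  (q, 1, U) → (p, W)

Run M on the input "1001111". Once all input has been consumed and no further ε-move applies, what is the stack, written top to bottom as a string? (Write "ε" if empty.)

(p, 1001111, $) ⊢ (q, 001111, W$) ⊢ (q, 01111, $) ⊢ (q, 1111, YU$) ⊢ (q, 111, UYU$) ⊢ (p, 11, WYU$) ⊢ (q, 1, YU$) ⊢ (q, ε, UYU$)
All input consumed in state q with stack UYU$.

UYU$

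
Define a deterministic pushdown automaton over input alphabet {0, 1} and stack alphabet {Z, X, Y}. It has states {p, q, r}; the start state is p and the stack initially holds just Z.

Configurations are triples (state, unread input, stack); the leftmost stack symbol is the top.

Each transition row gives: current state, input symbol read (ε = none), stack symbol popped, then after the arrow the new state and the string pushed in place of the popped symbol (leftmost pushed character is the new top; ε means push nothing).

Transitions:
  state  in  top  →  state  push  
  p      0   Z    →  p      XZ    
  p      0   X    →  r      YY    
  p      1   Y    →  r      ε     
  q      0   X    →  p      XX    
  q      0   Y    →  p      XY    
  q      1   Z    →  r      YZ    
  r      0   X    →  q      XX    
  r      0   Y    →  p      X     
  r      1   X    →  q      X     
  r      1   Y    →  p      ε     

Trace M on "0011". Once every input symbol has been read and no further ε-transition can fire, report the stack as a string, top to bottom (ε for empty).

Z

(p, 0011, Z)
  read 0, top Z: go to p, push XZ → (p, 011, XZ)
  read 0, top X: go to r, push YY → (r, 11, YYZ)
  read 1, top Y: go to p, push ε → (p, 1, YZ)
  read 1, top Y: go to r, push ε → (r, ε, Z)
All input consumed in state r with stack Z.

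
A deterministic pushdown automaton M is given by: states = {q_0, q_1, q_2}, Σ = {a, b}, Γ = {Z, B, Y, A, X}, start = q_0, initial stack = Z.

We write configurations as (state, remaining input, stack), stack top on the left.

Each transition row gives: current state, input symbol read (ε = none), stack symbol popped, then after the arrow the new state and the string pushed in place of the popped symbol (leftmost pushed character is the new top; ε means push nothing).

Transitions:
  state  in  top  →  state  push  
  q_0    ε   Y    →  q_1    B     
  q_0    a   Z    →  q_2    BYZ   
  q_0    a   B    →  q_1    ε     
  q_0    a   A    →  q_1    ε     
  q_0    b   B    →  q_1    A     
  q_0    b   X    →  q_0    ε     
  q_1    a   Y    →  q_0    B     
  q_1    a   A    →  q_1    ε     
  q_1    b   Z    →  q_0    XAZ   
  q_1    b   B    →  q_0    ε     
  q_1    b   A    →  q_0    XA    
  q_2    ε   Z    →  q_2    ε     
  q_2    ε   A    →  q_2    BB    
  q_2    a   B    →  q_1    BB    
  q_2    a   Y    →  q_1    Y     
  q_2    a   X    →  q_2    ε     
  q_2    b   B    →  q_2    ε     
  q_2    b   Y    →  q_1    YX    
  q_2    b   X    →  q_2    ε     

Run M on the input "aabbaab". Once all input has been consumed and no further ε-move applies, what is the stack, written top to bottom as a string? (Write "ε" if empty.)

AZ

(q_0, aabbaab, Z) ⊢ (q_2, abbaab, BYZ) ⊢ (q_1, bbaab, BBYZ) ⊢ (q_0, baab, BYZ) ⊢ (q_1, aab, AYZ) ⊢ (q_1, ab, YZ) ⊢ (q_0, b, BZ) ⊢ (q_1, ε, AZ)
All input consumed in state q_1 with stack AZ.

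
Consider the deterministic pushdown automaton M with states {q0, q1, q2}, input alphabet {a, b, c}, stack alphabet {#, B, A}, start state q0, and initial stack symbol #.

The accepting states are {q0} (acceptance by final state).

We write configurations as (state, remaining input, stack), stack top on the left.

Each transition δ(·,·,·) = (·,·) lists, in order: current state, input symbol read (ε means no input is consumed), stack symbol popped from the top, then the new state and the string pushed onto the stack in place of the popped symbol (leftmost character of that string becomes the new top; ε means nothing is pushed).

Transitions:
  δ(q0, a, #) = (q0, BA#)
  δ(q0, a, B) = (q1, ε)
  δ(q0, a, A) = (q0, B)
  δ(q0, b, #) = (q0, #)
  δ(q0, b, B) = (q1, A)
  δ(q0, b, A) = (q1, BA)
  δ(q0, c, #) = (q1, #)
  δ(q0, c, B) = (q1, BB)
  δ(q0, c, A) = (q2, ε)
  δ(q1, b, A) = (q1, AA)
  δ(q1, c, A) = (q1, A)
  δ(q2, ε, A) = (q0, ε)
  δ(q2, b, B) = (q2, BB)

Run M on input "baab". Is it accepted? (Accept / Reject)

(q0, baab, #) ⊢ (q0, aab, #) ⊢ (q0, ab, BA#) ⊢ (q1, b, A#) ⊢ (q1, ε, AA#)
All input consumed; state q1 ∉ F and no further ε-move applies.

Reject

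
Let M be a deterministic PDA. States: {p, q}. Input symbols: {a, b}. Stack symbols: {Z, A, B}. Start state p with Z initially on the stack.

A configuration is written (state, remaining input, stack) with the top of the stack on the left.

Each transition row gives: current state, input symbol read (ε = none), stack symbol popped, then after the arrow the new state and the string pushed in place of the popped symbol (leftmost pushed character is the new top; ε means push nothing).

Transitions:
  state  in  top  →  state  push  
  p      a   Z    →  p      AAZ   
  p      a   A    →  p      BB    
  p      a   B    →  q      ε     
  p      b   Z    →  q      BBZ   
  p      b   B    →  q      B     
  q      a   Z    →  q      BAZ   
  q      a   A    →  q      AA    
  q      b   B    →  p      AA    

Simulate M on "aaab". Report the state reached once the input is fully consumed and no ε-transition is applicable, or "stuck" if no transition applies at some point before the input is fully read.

(p, aaab, Z)
  read a, top Z: go to p, push AAZ → (p, aab, AAZ)
  read a, top A: go to p, push BB → (p, ab, BBAZ)
  read a, top B: go to q, push ε → (q, b, BAZ)
  read b, top B: go to p, push AA → (p, ε, AAAZ)
All input consumed; M is in state p.

p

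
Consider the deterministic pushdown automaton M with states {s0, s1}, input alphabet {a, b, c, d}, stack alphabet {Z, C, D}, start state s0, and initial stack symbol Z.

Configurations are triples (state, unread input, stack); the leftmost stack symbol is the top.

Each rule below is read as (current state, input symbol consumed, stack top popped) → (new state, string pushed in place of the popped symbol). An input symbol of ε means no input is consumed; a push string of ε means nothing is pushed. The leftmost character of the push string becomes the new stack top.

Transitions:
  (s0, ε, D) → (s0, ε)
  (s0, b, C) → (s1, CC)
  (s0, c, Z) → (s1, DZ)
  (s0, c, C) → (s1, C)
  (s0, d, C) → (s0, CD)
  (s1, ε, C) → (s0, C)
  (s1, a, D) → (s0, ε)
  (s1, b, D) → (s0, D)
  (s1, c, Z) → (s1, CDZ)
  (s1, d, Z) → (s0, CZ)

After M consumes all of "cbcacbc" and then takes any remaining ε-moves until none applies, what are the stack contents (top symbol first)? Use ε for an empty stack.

(s0, cbcacbc, Z)
  read c, top Z: go to s1, push DZ → (s1, bcacbc, DZ)
  read b, top D: go to s0, push D → (s0, cacbc, DZ)
  ε-move, top D: go to s0, push ε → (s0, cacbc, Z)
  read c, top Z: go to s1, push DZ → (s1, acbc, DZ)
  read a, top D: go to s0, push ε → (s0, cbc, Z)
  read c, top Z: go to s1, push DZ → (s1, bc, DZ)
  read b, top D: go to s0, push D → (s0, c, DZ)
  ε-move, top D: go to s0, push ε → (s0, c, Z)
  read c, top Z: go to s1, push DZ → (s1, ε, DZ)
All input consumed in state s1 with stack DZ.

DZ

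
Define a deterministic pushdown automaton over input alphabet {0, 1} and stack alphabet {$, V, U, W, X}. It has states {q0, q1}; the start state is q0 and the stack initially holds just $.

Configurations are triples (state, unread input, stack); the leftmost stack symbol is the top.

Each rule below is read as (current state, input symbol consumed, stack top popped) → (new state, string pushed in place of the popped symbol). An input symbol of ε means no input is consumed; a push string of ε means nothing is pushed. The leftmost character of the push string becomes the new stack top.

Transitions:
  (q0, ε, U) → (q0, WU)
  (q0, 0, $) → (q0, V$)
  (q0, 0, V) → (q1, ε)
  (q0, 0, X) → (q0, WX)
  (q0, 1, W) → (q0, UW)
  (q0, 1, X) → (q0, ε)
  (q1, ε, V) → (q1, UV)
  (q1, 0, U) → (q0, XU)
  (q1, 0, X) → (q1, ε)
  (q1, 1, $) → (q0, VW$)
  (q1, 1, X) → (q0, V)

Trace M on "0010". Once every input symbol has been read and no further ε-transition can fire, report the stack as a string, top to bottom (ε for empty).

(q0, 0010, $)
  read 0, top $: go to q0, push V$ → (q0, 010, V$)
  read 0, top V: go to q1, push ε → (q1, 10, $)
  read 1, top $: go to q0, push VW$ → (q0, 0, VW$)
  read 0, top V: go to q1, push ε → (q1, ε, W$)
All input consumed in state q1 with stack W$.

W$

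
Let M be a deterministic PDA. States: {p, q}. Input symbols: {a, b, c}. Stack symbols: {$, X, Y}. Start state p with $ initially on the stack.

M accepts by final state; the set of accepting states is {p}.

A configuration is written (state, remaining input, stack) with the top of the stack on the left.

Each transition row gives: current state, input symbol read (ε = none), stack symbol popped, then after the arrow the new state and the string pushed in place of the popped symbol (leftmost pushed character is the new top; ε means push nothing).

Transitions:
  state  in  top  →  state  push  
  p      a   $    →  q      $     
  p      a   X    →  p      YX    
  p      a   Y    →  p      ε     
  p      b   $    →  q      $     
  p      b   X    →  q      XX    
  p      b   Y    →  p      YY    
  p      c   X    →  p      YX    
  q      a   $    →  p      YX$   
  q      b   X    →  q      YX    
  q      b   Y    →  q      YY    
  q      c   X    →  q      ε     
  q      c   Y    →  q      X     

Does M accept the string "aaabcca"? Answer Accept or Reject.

(p, aaabcca, $)
  read a, top $: go to q, push $ → (q, aabcca, $)
  read a, top $: go to p, push YX$ → (p, abcca, YX$)
  read a, top Y: go to p, push ε → (p, bcca, X$)
  read b, top X: go to q, push XX → (q, cca, XX$)
  read c, top X: go to q, push ε → (q, ca, X$)
  read c, top X: go to q, push ε → (q, a, $)
  read a, top $: go to p, push YX$ → (p, ε, YX$)
All input consumed; state p ∈ F.

Accept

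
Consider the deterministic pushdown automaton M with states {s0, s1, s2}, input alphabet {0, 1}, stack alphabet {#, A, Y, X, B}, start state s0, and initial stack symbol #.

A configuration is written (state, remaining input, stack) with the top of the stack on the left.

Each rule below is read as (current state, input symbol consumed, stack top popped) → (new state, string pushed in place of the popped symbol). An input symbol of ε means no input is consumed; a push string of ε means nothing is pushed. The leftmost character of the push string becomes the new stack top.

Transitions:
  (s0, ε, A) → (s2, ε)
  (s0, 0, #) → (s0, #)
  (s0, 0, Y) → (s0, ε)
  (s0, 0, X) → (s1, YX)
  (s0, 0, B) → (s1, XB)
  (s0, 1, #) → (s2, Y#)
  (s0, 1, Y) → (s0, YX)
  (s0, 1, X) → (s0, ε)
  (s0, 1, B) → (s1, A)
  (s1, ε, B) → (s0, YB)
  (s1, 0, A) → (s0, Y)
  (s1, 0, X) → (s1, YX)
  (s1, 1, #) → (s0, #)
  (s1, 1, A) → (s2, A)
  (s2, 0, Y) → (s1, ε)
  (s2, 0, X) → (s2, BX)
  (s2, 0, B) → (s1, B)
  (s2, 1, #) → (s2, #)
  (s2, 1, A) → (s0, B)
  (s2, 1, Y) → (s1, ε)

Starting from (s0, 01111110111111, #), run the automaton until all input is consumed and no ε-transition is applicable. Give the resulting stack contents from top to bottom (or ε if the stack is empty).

#

(s0, 01111110111111, #) ⊢ (s0, 1111110111111, #) ⊢ (s2, 111110111111, Y#) ⊢ (s1, 11110111111, #) ⊢ (s0, 1110111111, #) ⊢ (s2, 110111111, Y#) ⊢ (s1, 10111111, #) ⊢ (s0, 0111111, #) ⊢ (s0, 111111, #) ⊢ (s2, 11111, Y#) ⊢ (s1, 1111, #) ⊢ (s0, 111, #) ⊢ (s2, 11, Y#) ⊢ (s1, 1, #) ⊢ (s0, ε, #)
All input consumed in state s0 with stack #.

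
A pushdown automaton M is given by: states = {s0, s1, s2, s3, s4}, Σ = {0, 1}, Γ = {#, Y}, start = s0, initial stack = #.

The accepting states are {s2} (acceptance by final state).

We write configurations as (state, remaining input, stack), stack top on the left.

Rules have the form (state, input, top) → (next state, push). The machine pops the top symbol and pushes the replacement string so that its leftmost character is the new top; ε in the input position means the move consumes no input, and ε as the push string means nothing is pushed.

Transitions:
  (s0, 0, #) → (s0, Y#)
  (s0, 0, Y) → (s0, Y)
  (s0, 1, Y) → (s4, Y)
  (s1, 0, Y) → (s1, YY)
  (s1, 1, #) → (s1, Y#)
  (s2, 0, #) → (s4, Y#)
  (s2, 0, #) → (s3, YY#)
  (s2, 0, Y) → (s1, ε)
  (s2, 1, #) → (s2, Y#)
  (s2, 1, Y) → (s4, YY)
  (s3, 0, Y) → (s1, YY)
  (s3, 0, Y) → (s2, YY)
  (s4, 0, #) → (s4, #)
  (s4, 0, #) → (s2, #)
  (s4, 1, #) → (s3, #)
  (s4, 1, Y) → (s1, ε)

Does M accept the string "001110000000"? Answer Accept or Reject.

No computation consumes all input and reaches a final state.

Reject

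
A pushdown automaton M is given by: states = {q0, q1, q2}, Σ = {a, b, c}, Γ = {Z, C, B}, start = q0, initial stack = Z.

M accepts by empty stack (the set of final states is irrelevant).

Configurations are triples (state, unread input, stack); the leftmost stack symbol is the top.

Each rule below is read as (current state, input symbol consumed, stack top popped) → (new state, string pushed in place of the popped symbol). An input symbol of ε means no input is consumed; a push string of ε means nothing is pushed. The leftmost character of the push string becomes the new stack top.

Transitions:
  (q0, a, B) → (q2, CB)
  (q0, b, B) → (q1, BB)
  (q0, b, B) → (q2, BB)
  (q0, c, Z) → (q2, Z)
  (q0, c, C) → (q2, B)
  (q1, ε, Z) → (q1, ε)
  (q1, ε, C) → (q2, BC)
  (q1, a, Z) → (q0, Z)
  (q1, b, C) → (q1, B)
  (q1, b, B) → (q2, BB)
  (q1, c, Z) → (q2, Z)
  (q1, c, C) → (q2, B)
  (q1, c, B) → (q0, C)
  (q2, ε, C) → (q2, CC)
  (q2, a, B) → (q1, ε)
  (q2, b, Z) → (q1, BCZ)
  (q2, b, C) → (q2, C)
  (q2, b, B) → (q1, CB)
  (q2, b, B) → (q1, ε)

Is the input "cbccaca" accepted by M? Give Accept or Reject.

Accept

One accepting computation: (q0, cbccaca, Z) ⊢ (q2, bccaca, Z) ⊢ (q1, ccaca, BCZ) ⊢ (q0, caca, CCZ) ⊢ (q2, aca, BCZ) ⊢ (q1, ca, CZ) ⊢ (q2, a, BZ) ⊢ (q1, ε, Z) ⊢ (q1, ε, ε)
All input consumed and the stack is empty.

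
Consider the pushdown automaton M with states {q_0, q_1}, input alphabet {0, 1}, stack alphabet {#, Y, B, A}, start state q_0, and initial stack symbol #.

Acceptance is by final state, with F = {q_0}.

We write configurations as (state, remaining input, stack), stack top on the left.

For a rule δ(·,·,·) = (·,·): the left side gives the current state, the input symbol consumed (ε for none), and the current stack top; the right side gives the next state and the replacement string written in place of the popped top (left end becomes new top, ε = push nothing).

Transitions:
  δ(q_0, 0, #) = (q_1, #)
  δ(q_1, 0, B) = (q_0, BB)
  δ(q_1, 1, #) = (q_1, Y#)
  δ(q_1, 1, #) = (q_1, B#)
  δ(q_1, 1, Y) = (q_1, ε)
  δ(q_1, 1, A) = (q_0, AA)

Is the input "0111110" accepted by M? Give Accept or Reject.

Accept

One accepting computation: (q_0, 0111110, #) ⊢ (q_1, 111110, #) ⊢ (q_1, 11110, Y#) ⊢ (q_1, 1110, #) ⊢ (q_1, 110, Y#) ⊢ (q_1, 10, #) ⊢ (q_1, 0, B#) ⊢ (q_0, ε, BB#)
All input consumed and state q_0 ∈ F.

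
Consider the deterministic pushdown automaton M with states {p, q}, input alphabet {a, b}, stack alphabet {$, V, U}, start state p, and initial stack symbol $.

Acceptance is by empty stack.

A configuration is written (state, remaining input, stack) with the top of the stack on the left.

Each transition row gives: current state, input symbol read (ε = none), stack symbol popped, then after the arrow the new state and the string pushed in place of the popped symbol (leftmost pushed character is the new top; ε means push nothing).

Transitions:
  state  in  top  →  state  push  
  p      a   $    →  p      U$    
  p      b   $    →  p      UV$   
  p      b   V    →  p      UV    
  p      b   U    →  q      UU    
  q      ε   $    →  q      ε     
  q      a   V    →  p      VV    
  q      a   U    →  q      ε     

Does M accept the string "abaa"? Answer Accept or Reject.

Accept

(p, abaa, $) ⊢ (p, baa, U$) ⊢ (q, aa, UU$) ⊢ (q, a, U$) ⊢ (q, ε, $) ⊢ (q, ε, ε)
All input consumed and the stack is empty.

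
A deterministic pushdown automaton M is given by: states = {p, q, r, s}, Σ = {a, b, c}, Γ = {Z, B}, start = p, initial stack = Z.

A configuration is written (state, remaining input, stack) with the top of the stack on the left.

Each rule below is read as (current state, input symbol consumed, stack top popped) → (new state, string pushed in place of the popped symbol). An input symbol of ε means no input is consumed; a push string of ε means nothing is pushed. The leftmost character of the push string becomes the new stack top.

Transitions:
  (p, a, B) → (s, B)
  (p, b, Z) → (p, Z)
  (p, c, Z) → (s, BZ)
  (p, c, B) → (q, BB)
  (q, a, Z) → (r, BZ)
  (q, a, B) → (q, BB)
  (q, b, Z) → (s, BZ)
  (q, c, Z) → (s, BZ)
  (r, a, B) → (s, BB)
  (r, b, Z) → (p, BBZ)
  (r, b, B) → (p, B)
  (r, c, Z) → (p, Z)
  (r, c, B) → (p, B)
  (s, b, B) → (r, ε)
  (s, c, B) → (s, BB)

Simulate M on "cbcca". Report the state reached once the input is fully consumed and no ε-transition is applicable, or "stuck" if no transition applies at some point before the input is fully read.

stuck

(p, cbcca, Z)
  read c, top Z: go to s, push BZ → (s, bcca, BZ)
  read b, top B: go to r, push ε → (r, cca, Z)
  read c, top Z: go to p, push Z → (p, ca, Z)
  read c, top Z: go to s, push BZ → (s, a, BZ)
No transition for (s, a, top B); M blocks with input a remaining.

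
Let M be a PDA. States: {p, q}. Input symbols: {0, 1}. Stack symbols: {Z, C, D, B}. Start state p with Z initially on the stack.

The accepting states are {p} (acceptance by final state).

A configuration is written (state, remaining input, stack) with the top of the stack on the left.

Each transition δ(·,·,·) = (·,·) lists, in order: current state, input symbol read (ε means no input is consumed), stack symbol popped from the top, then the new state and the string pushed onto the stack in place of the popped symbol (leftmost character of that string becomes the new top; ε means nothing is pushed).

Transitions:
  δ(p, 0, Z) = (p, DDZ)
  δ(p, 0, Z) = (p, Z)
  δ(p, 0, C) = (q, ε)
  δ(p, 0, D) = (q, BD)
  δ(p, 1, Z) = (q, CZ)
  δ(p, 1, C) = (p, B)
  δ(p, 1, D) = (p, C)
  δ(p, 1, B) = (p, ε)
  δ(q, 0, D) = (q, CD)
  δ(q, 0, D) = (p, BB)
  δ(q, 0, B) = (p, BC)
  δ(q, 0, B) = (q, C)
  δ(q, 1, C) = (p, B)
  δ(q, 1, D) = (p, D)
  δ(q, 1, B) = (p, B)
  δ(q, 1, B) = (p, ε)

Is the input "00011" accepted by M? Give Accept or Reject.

One accepting computation: (p, 00011, Z) ⊢ (p, 0011, DDZ) ⊢ (q, 011, BDDZ) ⊢ (p, 11, BCDDZ) ⊢ (p, 1, CDDZ) ⊢ (p, ε, BDDZ)
All input consumed and state p ∈ F.

Accept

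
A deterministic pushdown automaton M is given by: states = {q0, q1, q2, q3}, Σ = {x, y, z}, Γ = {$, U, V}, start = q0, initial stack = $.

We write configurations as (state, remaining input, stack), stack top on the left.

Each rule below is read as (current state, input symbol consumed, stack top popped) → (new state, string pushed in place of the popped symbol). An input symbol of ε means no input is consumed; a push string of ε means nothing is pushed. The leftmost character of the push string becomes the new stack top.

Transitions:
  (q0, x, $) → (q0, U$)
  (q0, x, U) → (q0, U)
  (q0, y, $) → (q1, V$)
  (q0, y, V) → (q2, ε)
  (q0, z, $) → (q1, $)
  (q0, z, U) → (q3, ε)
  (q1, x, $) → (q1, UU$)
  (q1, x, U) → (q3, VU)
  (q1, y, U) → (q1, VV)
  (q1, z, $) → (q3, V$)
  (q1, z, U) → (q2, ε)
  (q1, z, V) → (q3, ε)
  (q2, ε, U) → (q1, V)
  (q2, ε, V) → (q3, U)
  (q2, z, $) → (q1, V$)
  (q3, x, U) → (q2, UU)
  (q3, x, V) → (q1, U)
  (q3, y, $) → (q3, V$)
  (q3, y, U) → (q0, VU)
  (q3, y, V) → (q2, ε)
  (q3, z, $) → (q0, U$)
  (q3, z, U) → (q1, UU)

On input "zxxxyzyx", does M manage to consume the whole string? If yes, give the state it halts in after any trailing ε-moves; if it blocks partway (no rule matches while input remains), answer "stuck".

stuck

(q0, zxxxyzyx, $)
  read z, top $: go to q1, push $ → (q1, xxxyzyx, $)
  read x, top $: go to q1, push UU$ → (q1, xxyzyx, UU$)
  read x, top U: go to q3, push VU → (q3, xyzyx, VUU$)
  read x, top V: go to q1, push U → (q1, yzyx, UUU$)
  read y, top U: go to q1, push VV → (q1, zyx, VVUU$)
  read z, top V: go to q3, push ε → (q3, yx, VUU$)
  read y, top V: go to q2, push ε → (q2, x, UU$)
  ε-move, top U: go to q1, push V → (q1, x, VU$)
No transition for (q1, x, top V); M blocks with input x remaining.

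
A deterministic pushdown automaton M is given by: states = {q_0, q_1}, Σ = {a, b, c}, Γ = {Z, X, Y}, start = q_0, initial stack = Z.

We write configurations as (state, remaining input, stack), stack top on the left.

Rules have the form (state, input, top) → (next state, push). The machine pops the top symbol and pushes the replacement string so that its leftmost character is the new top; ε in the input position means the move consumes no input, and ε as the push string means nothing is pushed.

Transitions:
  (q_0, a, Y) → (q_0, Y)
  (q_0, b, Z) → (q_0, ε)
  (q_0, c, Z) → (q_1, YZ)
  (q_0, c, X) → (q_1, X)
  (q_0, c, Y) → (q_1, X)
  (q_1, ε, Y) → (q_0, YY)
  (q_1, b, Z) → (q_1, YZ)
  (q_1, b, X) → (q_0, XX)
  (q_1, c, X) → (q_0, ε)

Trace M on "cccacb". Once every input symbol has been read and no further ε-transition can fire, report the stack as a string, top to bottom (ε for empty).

XXZ

(q_0, cccacb, Z)
  read c, top Z: go to q_1, push YZ → (q_1, ccacb, YZ)
  ε-move, top Y: go to q_0, push YY → (q_0, ccacb, YYZ)
  read c, top Y: go to q_1, push X → (q_1, cacb, XYZ)
  read c, top X: go to q_0, push ε → (q_0, acb, YZ)
  read a, top Y: go to q_0, push Y → (q_0, cb, YZ)
  read c, top Y: go to q_1, push X → (q_1, b, XZ)
  read b, top X: go to q_0, push XX → (q_0, ε, XXZ)
All input consumed in state q_0 with stack XXZ.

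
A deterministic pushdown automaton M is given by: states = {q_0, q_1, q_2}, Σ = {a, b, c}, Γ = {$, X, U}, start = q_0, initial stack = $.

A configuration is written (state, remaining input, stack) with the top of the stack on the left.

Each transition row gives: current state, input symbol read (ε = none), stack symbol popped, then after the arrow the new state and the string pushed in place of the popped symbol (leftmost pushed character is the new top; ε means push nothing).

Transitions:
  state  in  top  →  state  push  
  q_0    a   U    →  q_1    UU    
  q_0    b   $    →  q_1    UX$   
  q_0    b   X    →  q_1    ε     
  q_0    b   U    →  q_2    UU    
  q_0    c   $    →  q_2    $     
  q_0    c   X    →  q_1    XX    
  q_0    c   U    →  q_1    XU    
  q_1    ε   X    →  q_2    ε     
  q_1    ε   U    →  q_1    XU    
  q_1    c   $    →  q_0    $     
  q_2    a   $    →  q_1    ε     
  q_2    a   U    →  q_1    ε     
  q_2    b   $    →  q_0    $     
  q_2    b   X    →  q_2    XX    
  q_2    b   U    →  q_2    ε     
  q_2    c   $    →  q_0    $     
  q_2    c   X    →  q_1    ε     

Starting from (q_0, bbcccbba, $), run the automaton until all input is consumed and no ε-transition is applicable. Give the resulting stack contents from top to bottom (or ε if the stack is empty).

(q_0, bbcccbba, $) ⊢ (q_1, bcccbba, UX$) ⊢ (q_1, bcccbba, XUX$) ⊢ (q_2, bcccbba, UX$) ⊢ (q_2, cccbba, X$) ⊢ (q_1, ccbba, $) ⊢ (q_0, cbba, $) ⊢ (q_2, bba, $) ⊢ (q_0, ba, $) ⊢ (q_1, a, UX$) ⊢ (q_1, a, XUX$) ⊢ (q_2, a, UX$) ⊢ (q_1, ε, X$) ⊢ (q_2, ε, $)
All input consumed in state q_2 with stack $.

$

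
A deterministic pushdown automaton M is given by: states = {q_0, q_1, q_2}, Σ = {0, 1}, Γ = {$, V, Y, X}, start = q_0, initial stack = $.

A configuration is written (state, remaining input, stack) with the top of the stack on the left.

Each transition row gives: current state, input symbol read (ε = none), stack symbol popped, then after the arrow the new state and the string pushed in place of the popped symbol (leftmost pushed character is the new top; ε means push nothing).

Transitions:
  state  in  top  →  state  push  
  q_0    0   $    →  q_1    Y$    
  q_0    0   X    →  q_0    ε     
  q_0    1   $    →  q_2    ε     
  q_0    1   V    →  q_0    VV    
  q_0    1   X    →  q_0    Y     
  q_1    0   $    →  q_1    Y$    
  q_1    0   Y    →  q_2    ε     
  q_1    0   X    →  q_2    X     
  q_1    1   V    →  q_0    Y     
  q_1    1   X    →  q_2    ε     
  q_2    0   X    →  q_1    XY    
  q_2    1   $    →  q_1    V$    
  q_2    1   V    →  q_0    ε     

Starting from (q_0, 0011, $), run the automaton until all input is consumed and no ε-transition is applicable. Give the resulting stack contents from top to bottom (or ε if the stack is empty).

(q_0, 0011, $)
  read 0, top $: go to q_1, push Y$ → (q_1, 011, Y$)
  read 0, top Y: go to q_2, push ε → (q_2, 11, $)
  read 1, top $: go to q_1, push V$ → (q_1, 1, V$)
  read 1, top V: go to q_0, push Y → (q_0, ε, Y$)
All input consumed in state q_0 with stack Y$.

Y$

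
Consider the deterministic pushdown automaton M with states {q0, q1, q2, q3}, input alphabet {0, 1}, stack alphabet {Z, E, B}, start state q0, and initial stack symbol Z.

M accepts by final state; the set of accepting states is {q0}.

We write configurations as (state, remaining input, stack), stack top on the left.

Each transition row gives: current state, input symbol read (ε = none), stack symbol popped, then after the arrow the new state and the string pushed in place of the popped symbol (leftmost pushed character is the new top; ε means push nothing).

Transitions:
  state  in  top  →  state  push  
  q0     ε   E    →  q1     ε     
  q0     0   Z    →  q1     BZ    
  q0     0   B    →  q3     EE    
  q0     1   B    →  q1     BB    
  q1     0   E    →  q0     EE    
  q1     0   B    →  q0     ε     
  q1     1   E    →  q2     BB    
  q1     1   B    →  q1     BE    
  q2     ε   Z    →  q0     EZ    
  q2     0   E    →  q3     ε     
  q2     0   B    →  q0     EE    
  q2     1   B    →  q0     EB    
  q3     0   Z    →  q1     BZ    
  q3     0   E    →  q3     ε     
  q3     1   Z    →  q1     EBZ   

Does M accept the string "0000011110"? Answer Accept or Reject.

(q0, 0000011110, Z) ⊢ (q1, 000011110, BZ) ⊢ (q0, 00011110, Z) ⊢ (q1, 0011110, BZ) ⊢ (q0, 011110, Z) ⊢ (q1, 11110, BZ) ⊢ (q1, 1110, BEZ) ⊢ (q1, 110, BEEZ) ⊢ (q1, 10, BEEEZ) ⊢ (q1, 0, BEEEEZ) ⊢ (q0, ε, EEEEZ)
All input consumed; state q0 ∈ F.

Accept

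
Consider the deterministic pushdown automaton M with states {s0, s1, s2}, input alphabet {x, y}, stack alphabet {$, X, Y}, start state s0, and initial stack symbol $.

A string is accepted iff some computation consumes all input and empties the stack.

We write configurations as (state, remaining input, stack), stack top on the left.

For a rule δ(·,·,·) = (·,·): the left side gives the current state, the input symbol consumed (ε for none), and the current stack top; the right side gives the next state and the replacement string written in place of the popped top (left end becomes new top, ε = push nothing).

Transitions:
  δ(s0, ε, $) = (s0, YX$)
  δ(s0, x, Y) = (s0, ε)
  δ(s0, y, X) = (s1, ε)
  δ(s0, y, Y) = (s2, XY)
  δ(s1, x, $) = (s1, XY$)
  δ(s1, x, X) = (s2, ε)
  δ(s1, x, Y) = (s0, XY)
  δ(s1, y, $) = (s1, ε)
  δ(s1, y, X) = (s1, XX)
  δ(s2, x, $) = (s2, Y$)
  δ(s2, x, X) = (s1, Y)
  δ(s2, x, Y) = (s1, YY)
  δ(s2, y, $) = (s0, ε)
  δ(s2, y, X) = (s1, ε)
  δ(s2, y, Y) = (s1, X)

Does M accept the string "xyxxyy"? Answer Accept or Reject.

Reject

(s0, xyxxyy, $) ⊢ (s0, xyxxyy, YX$) ⊢ (s0, yxxyy, X$) ⊢ (s1, xxyy, $) ⊢ (s1, xyy, XY$) ⊢ (s2, yy, Y$) ⊢ (s1, y, X$) ⊢ (s1, ε, XX$)
All input consumed; stack is XX$, not empty, and no further ε-move applies.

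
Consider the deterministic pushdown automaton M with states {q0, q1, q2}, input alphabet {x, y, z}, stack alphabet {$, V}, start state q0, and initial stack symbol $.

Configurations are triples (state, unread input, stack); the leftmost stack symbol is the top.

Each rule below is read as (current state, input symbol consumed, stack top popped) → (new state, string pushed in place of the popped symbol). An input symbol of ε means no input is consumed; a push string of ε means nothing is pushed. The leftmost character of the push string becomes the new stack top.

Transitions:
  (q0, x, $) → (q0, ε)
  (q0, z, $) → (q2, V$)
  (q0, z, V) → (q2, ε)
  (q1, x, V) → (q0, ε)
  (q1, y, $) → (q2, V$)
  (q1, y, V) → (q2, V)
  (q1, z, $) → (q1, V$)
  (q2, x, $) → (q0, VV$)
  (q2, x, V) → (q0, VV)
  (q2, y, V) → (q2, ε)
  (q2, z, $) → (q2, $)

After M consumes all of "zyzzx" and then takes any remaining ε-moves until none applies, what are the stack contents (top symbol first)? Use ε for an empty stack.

(q0, zyzzx, $)
  read z, top $: go to q2, push V$ → (q2, yzzx, V$)
  read y, top V: go to q2, push ε → (q2, zzx, $)
  read z, top $: go to q2, push $ → (q2, zx, $)
  read z, top $: go to q2, push $ → (q2, x, $)
  read x, top $: go to q0, push VV$ → (q0, ε, VV$)
All input consumed in state q0 with stack VV$.

VV$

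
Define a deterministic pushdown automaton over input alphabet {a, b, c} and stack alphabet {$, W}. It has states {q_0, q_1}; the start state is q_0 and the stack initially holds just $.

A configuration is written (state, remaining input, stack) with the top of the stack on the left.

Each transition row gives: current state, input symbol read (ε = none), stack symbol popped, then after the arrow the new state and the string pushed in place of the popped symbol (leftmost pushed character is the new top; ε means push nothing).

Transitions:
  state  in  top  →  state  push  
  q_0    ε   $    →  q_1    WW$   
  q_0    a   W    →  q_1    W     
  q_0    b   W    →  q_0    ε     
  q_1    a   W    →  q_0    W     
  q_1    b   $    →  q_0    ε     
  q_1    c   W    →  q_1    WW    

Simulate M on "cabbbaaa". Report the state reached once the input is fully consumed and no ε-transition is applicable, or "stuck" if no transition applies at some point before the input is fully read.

q_0

(q_0, cabbbaaa, $)
  ε-move, top $: go to q_1, push WW$ → (q_1, cabbbaaa, WW$)
  read c, top W: go to q_1, push WW → (q_1, abbbaaa, WWW$)
  read a, top W: go to q_0, push W → (q_0, bbbaaa, WWW$)
  read b, top W: go to q_0, push ε → (q_0, bbaaa, WW$)
  read b, top W: go to q_0, push ε → (q_0, baaa, W$)
  read b, top W: go to q_0, push ε → (q_0, aaa, $)
  ε-move, top $: go to q_1, push WW$ → (q_1, aaa, WW$)
  read a, top W: go to q_0, push W → (q_0, aa, WW$)
  read a, top W: go to q_1, push W → (q_1, a, WW$)
  read a, top W: go to q_0, push W → (q_0, ε, WW$)
All input consumed; M is in state q_0.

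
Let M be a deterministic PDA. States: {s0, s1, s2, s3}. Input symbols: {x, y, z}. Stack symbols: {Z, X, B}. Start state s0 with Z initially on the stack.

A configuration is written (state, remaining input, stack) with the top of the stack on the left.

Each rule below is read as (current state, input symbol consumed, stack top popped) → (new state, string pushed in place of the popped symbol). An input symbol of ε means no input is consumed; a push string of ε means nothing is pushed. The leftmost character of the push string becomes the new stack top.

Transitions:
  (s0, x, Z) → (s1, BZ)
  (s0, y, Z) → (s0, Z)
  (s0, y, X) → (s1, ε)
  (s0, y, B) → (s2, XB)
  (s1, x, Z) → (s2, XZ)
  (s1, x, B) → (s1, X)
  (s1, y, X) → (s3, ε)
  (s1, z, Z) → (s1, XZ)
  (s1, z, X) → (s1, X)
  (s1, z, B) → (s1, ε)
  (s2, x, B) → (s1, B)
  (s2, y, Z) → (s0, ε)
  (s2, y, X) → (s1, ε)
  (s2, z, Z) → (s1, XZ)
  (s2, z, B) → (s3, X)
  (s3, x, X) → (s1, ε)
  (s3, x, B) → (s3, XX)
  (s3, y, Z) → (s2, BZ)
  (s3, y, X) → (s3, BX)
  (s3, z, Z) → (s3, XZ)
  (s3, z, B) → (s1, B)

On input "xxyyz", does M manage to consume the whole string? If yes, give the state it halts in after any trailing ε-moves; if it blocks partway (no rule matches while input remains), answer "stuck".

s3

(s0, xxyyz, Z) ⊢ (s1, xyyz, BZ) ⊢ (s1, yyz, XZ) ⊢ (s3, yz, Z) ⊢ (s2, z, BZ) ⊢ (s3, ε, XZ)
All input consumed; M is in state s3.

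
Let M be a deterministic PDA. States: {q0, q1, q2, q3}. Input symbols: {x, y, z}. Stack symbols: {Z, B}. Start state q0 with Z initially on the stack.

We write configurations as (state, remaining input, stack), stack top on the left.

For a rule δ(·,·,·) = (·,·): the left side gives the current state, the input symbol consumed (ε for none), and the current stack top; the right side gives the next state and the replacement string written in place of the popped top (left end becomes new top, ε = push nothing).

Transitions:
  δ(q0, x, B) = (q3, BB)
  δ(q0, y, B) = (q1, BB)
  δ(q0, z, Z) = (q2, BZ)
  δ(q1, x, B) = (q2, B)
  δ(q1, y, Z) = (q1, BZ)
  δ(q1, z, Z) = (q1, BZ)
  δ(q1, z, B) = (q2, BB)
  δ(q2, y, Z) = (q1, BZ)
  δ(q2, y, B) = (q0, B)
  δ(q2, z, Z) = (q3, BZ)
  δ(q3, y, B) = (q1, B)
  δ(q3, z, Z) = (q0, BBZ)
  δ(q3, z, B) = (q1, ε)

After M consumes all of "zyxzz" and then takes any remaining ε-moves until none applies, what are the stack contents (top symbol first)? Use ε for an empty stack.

BBZ

(q0, zyxzz, Z) ⊢ (q2, yxzz, BZ) ⊢ (q0, xzz, BZ) ⊢ (q3, zz, BBZ) ⊢ (q1, z, BZ) ⊢ (q2, ε, BBZ)
All input consumed in state q2 with stack BBZ.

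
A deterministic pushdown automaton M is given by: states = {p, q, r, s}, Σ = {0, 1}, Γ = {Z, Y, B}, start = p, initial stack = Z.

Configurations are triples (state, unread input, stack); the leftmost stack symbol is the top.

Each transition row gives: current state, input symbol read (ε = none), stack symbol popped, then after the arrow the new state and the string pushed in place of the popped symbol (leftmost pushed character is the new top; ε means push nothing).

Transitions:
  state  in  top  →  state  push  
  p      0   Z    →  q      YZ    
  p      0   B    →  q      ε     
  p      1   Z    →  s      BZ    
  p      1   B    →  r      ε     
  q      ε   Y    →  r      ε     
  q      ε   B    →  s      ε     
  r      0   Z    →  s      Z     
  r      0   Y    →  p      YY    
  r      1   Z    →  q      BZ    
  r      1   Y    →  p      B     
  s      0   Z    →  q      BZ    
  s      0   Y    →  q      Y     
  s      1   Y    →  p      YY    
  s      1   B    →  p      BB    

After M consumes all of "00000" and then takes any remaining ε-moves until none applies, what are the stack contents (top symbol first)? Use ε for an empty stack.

Z

(p, 00000, Z) ⊢ (q, 0000, YZ) ⊢ (r, 0000, Z) ⊢ (s, 000, Z) ⊢ (q, 00, BZ) ⊢ (s, 00, Z) ⊢ (q, 0, BZ) ⊢ (s, 0, Z) ⊢ (q, ε, BZ) ⊢ (s, ε, Z)
All input consumed in state s with stack Z.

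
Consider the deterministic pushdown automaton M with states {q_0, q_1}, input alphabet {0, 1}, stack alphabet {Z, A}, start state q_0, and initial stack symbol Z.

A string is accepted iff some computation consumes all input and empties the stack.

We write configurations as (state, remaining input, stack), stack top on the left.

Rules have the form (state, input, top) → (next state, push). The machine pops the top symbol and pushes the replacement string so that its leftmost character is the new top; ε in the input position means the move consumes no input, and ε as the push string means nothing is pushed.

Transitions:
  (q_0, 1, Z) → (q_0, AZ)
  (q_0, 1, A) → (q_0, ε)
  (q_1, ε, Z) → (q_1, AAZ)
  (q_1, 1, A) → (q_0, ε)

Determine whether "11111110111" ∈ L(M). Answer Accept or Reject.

(q_0, 11111110111, Z)
  read 1, top Z: go to q_0, push AZ → (q_0, 1111110111, AZ)
  read 1, top A: go to q_0, push ε → (q_0, 111110111, Z)
  read 1, top Z: go to q_0, push AZ → (q_0, 11110111, AZ)
  read 1, top A: go to q_0, push ε → (q_0, 1110111, Z)
  read 1, top Z: go to q_0, push AZ → (q_0, 110111, AZ)
  read 1, top A: go to q_0, push ε → (q_0, 10111, Z)
  read 1, top Z: go to q_0, push AZ → (q_0, 0111, AZ)
No transition applies at (q_0, 0111, AZ); input not fully consumed.

Reject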